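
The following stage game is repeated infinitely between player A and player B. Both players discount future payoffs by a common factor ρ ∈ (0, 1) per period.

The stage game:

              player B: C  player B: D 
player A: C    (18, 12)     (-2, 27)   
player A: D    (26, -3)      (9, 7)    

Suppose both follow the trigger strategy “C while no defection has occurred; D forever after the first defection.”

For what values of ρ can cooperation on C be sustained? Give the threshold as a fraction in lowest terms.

3/4

player A: cooperation gives 18 each period; deviation gives 26 once then 9 forever.
  18/(1−ρ) ≥ 26 + 9ρ/(1−ρ) ⇒ ρ ≥ 8/17.
player B: cooperation gives 12 each period; deviation gives 27 once then 7 forever.
  ρ ≥ 15/20 = 3/4.
Both must hold, so the binding constraint is player B's: ρ ≥ 3/4.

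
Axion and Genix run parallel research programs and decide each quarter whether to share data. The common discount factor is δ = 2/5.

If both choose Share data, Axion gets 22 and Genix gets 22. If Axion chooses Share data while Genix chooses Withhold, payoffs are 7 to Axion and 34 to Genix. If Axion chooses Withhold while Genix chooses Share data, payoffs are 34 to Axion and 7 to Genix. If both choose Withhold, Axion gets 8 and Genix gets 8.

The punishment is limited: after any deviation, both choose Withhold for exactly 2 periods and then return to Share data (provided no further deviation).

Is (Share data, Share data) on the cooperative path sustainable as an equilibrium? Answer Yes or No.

No

Comparing payoff streams over the 3 periods until play realigns: cooperate → 22(1+δ+…+δ^2); deviate → 34 + 8(δ+…+δ^2).
Cooperation is sustained iff (22−8)(δ+…+δ^2) ≥ 34−22.
δ+…+δ^2 = 2/5·(1−(2/5)^2)/(1−2/5) = 0.5600, and (34−22)/(22−8) = 0.8571.
0.5600 < 0.8571, so cooperation is not sustainable.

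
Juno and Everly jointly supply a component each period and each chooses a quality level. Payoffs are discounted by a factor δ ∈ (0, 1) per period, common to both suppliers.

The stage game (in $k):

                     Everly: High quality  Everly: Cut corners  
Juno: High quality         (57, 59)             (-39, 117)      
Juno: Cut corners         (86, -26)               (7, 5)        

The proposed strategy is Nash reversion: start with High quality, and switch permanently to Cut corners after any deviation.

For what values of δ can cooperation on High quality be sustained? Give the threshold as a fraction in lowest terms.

29/56

For Juno: deviation gain 86−57 = 29, per-period punishment loss 57−7 = 50. IC gives δ ≥ 29/79.
For Everly: gain 58, loss 54 per period, so δ ≥ 58/112 = 29/56.
The tighter constraint is Everly's, so cooperation needs δ ≥ 29/56.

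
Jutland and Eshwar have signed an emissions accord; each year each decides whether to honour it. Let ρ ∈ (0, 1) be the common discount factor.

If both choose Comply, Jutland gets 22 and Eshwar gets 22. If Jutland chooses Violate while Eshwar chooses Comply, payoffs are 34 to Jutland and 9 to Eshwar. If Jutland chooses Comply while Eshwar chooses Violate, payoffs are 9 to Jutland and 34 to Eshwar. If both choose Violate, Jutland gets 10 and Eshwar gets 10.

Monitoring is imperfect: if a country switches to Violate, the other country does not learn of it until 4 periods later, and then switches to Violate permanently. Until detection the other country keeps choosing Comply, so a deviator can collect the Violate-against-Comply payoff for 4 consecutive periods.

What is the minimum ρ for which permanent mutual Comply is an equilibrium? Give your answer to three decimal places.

0.841

The best deviation is to choose Violate for all 4 undetected periods, earning 34 each, then 10 forever once detected.
Deviation value: 34(1−ρ^4)/(1−ρ) + 10ρ^4/(1−ρ); cooperation value: 22/(1−ρ).
IC: 22 ≥ 34(1−ρ^4) + 10ρ^4 = 34 − 24ρ^4.
So ρ^4 ≥ 12/24 = 1/2, giving ρ ≥ (1/2)^(1/4) ≈ 0.841.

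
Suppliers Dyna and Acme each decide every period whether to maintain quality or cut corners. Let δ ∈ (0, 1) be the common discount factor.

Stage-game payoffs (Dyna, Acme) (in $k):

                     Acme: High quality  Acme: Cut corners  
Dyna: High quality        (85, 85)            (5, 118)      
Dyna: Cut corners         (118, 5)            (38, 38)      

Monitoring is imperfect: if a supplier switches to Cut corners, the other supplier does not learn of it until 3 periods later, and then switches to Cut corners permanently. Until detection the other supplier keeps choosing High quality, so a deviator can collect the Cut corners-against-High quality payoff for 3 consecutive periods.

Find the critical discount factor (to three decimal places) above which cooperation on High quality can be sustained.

0.744

A deviator earns 118 for 3 periods, then 38 forever; cooperating earns 85 forever. Multiplying the IC by (1−δ):
85 ≥ 118(1−δ^3) + 38δ^3, so 80·δ^3 ≥ 33 and δ^3 ≥ 33/80.
δ ≥ (33/80)^(1/3) ≈ 0.744.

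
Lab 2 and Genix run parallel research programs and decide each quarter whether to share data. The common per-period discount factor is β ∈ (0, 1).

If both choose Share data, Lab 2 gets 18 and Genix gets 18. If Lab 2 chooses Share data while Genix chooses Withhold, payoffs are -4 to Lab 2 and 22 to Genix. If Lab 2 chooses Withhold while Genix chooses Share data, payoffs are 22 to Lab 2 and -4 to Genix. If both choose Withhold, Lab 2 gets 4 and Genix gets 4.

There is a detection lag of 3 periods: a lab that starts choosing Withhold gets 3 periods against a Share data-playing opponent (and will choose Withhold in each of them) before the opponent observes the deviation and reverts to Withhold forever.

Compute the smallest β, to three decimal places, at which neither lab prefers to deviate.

A deviator earns 22 for 3 periods, then 4 forever; cooperating earns 18 forever. Multiplying the IC by (1−β):
18 ≥ 22(1−β^3) + 4β^3, so 18·β^3 ≥ 4 and β^3 ≥ 2/9.
β ≥ (2/9)^(1/3) ≈ 0.606.

0.606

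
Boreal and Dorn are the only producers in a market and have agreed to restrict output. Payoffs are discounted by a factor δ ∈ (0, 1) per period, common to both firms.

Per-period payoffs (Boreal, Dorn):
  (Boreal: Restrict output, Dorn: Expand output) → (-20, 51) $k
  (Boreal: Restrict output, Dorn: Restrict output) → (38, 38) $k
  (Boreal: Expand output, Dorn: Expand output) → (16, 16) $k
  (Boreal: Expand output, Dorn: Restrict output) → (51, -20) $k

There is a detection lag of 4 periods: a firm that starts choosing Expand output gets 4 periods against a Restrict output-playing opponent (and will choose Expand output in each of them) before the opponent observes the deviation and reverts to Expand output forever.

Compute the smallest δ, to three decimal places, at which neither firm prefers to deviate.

0.781

A deviator earns 51 for 4 periods, then 16 forever; cooperating earns 38 forever. Multiplying the IC by (1−δ):
38 ≥ 51(1−δ^4) + 16δ^4, so 35·δ^4 ≥ 13 and δ^4 ≥ 13/35.
δ ≥ (13/35)^(1/4) ≈ 0.781.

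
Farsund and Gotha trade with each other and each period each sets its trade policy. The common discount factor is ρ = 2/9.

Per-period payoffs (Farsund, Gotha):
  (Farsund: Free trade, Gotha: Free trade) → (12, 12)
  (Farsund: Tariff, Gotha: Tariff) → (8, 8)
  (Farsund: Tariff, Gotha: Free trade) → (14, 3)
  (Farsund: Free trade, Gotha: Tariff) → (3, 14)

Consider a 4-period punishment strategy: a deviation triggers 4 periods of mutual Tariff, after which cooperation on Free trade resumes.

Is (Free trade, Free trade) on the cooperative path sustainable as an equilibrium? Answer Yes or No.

No

IC: ρ+…+ρ^4 ≥ (14−12)/(12−8) = 1/2.
At ρ = 2/9: partial sum = 0.2850 < 0.5000. Cooperation not sustainable.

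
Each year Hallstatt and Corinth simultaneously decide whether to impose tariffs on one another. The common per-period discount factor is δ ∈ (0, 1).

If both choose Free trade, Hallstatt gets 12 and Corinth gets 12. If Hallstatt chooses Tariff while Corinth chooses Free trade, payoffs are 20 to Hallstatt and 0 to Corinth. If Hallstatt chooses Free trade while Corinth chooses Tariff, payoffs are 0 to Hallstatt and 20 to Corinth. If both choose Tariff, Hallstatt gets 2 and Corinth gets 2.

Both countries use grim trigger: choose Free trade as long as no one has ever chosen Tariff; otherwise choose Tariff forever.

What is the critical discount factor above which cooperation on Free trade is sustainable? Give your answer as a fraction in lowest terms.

Under grim trigger the critical discount factor is (T−C)/(T−P) with T = 20, C = 12, P = 2.
δ* = (20−12)/(20−2) = 8/18 = 4/9.

4/9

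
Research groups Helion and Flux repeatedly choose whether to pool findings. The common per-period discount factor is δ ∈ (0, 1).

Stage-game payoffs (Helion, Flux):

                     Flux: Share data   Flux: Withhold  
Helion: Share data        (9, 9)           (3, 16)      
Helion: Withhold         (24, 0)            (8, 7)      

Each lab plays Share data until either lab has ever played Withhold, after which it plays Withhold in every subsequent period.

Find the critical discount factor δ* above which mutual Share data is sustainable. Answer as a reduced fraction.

15/16

Helion's threshold: (24−9)/(24−8) = 15/16.
Flux's threshold: (16−9)/(16−7) = 7/9.
15/16 > 7/9, so Helion binds and δ* = 15/16.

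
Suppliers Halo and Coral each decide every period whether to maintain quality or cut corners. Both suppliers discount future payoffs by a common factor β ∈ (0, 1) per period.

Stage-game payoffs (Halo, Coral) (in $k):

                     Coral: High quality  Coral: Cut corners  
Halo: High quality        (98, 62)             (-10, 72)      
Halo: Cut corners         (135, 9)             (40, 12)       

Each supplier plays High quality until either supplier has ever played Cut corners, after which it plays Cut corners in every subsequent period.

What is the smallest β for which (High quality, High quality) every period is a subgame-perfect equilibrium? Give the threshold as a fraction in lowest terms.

Halo's threshold: (135−98)/(135−40) = 37/95.
Coral's threshold: (72−62)/(72−12) = 1/6.
37/95 > 1/6, so Halo binds and β* = 37/95.

37/95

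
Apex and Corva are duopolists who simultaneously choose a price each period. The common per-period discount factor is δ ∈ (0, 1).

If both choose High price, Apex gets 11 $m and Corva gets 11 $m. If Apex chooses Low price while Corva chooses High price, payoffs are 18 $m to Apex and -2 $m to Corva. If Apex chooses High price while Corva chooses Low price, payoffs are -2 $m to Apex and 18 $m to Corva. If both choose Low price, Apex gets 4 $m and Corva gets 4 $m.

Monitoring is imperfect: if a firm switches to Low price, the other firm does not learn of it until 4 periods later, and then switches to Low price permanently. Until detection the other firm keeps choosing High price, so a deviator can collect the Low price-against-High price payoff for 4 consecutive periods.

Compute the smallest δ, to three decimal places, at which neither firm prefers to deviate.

0.841

The best deviation is to choose Low price for all 4 undetected periods, earning 18 each, then 4 forever once detected.
Deviation value: 18(1−δ^4)/(1−δ) + 4δ^4/(1−δ); cooperation value: 11/(1−δ).
IC: 11 ≥ 18(1−δ^4) + 4δ^4 = 18 − 14δ^4.
So δ^4 ≥ 7/14 = 1/2, giving δ ≥ (1/2)^(1/4) ≈ 0.841.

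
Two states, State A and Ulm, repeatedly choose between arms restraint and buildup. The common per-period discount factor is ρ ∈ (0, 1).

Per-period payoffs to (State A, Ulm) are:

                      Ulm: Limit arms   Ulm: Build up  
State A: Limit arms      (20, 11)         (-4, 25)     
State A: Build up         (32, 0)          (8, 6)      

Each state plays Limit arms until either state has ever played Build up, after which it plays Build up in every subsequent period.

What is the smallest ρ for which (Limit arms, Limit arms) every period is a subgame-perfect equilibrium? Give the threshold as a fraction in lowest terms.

For State A: deviation gain 32−20 = 12, per-period punishment loss 20−8 = 12. IC gives ρ ≥ 12/24 = 1/2.
For Ulm: gain 14, loss 5 per period, so ρ ≥ 14/19.
The tighter constraint is Ulm's, so cooperation needs ρ ≥ 14/19.

14/19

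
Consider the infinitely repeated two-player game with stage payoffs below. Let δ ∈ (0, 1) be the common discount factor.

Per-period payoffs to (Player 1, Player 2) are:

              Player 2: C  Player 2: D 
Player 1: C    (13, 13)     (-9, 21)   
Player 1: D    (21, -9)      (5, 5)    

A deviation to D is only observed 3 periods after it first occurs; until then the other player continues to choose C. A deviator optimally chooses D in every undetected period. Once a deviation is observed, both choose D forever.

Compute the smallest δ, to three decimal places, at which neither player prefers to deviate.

0.794

The best deviation is to choose D for all 3 undetected periods, earning 21 each, then 5 forever once detected.
Deviation value: 21(1−δ^3)/(1−δ) + 5δ^3/(1−δ); cooperation value: 13/(1−δ).
IC: 13 ≥ 21(1−δ^3) + 5δ^3 = 21 − 16δ^3.
So δ^3 ≥ 8/16 = 1/2, giving δ ≥ (1/2)^(1/3) ≈ 0.794.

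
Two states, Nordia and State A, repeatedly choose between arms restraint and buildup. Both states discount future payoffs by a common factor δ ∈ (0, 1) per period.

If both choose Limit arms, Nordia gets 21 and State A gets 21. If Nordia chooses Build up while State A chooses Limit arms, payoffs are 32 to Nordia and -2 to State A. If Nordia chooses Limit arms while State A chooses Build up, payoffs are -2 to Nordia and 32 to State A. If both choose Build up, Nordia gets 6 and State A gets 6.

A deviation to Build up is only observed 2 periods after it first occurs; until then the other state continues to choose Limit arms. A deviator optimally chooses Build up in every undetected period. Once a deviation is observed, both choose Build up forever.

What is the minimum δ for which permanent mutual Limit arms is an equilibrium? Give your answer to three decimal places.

0.650

The best deviation is to choose Build up for all 2 undetected periods, earning 32 each, then 6 forever once detected.
Deviation value: 32(1−δ^2)/(1−δ) + 6δ^2/(1−δ); cooperation value: 21/(1−δ).
IC: 21 ≥ 32(1−δ^2) + 6δ^2 = 32 − 26δ^2.
So δ^2 ≥ 11/26, giving δ ≥ (11/26)^(1/2) ≈ 0.650.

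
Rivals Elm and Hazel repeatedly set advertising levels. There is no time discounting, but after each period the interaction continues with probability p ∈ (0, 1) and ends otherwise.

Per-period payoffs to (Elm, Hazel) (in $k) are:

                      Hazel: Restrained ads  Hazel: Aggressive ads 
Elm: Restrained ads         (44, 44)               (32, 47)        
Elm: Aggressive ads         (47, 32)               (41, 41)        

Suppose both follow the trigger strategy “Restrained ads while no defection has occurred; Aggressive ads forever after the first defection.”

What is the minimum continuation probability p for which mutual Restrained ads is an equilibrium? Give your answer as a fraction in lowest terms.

1/2

With no time discounting, the continuation probability p plays the role of the discount factor.
Grim-trigger IC: 44/(1−p) ≥ 47 + 41p/(1−p) ⇒ p ≥ (47−44)/(47−41) = 1/2.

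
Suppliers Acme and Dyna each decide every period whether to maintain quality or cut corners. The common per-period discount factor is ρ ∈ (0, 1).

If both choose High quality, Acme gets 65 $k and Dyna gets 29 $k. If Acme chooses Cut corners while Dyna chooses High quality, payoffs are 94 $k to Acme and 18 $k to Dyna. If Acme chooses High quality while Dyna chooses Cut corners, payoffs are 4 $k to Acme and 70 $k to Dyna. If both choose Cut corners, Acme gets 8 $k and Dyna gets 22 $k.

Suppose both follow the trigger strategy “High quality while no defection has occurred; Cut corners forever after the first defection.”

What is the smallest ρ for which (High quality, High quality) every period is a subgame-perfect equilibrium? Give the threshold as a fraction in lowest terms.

41/48

Acme: cooperation gives 65 each period; deviation gives 94 once then 8 forever.
  65/(1−ρ) ≥ 94 + 8ρ/(1−ρ) ⇒ ρ ≥ 29/86.
Dyna: cooperation gives 29 each period; deviation gives 70 once then 22 forever.
  ρ ≥ 41/48.
Both must hold, so the binding constraint is Dyna's: ρ ≥ 41/48.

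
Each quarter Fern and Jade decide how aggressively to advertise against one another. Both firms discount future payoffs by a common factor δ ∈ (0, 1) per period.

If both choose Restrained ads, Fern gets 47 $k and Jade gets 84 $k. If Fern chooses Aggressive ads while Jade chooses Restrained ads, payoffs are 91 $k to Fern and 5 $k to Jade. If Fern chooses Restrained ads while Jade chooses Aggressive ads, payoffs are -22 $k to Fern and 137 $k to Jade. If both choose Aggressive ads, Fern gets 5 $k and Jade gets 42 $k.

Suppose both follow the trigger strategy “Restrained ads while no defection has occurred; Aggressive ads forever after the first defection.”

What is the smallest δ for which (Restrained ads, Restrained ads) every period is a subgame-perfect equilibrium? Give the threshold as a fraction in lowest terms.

53/95

Fern: cooperation gives 47 each period; deviation gives 91 once then 5 forever.
  47/(1−δ) ≥ 91 + 5δ/(1−δ) ⇒ δ ≥ 44/86 = 22/43.
Jade: cooperation gives 84 each period; deviation gives 137 once then 42 forever.
  δ ≥ 53/95.
Both must hold, so the binding constraint is Jade's: δ ≥ 53/95.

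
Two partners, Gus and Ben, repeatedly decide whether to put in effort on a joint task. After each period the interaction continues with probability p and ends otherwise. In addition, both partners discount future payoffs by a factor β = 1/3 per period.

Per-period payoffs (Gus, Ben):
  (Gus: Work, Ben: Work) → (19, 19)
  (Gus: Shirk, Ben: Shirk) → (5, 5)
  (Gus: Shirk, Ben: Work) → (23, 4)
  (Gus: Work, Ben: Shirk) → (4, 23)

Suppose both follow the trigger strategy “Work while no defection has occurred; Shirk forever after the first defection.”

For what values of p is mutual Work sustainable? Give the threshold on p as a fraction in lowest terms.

With continuation probability p and discount β, the effective per-period discount factor is βp.
Grim-trigger IC: βp ≥ (23−19)/(23−5) = 2/9.
So p ≥ (2/9)/(1/3) = 2/3.

2/3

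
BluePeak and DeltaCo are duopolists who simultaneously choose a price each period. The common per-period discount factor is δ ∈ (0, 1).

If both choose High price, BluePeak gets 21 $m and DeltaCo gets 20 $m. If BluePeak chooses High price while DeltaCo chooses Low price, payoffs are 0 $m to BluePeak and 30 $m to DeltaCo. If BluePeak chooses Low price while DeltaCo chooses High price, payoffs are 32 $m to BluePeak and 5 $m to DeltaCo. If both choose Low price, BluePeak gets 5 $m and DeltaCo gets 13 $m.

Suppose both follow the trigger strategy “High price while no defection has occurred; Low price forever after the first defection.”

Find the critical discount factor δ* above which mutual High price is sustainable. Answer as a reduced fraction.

For BluePeak: deviation gain 32−21 = 11, per-period punishment loss 21−5 = 16. IC gives δ ≥ 11/27.
For DeltaCo: gain 10, loss 7 per period, so δ ≥ 10/17.
The tighter constraint is DeltaCo's, so cooperation needs δ ≥ 10/17.

10/17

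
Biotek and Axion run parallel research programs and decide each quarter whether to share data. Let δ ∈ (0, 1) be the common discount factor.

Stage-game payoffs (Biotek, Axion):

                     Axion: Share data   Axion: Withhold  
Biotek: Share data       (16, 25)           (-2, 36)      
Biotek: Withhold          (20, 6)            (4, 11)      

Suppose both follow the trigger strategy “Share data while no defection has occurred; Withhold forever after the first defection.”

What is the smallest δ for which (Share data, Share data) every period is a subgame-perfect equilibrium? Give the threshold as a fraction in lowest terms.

11/25

Biotek's threshold: (20−16)/(20−4) = 1/4.
Axion's threshold: (36−25)/(36−11) = 11/25.
1/4 < 11/25, so Axion binds and δ* = 11/25.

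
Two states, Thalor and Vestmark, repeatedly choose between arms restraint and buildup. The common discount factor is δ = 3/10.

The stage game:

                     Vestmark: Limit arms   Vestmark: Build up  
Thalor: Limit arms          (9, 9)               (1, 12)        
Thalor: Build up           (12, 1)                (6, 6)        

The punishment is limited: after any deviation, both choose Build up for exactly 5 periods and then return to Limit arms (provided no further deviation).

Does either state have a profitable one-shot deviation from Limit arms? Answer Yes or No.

Comparing payoff streams over the 6 periods until play realigns: cooperate → 9(1+δ+…+δ^5); deviate → 12 + 6(δ+…+δ^5).
Cooperation is sustained iff (9−6)(δ+…+δ^5) ≥ 12−9.
δ+…+δ^5 = 3/10·(1−(3/10)^5)/(1−3/10) = 0.4275, and (12−9)/(9−6) = 1.0000.
0.4275 < 1.0000, so cooperation is not sustainable.

Yes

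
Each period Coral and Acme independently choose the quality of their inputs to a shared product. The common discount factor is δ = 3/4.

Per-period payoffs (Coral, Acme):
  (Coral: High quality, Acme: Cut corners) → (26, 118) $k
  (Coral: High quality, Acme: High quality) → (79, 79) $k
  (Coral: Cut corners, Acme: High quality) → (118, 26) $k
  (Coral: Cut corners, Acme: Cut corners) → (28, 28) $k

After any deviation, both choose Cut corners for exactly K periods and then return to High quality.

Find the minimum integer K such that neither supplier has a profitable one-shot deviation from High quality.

IC: δ(1−δ^K)/(1−δ) ≥ (118−79)/(79−28) = 13/17.
With δ = 3/4: need 1 − δ^K ≥ 13/17·(1−3/4)/(3/4), i.e. δ^K ≤ 0.7451.
Since (3/4)^1 = 0.7500 and (3/4)^2 = 0.5625, the smallest such K is 2.

2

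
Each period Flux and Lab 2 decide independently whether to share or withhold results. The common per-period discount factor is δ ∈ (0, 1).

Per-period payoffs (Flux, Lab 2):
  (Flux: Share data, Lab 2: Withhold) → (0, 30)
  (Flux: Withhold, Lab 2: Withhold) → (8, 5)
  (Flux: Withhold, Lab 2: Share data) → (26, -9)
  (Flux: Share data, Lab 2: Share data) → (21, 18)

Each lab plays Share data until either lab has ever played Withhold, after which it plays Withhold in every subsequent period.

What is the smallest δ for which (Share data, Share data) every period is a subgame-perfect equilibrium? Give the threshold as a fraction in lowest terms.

12/25

Flux's threshold: (26−21)/(26−8) = 5/18.
Lab 2's threshold: (30−18)/(30−5) = 12/25.
5/18 < 12/25, so Lab 2 binds and δ* = 12/25.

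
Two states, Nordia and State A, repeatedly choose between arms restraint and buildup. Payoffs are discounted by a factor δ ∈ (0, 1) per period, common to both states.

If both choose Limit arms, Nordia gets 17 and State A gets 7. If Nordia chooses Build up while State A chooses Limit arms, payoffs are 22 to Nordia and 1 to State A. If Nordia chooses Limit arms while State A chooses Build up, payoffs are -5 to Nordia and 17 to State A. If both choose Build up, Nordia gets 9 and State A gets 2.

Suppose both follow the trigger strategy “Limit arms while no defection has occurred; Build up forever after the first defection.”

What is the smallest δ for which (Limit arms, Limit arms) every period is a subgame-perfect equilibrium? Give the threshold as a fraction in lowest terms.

Nordia: cooperation gives 17 each period; deviation gives 22 once then 9 forever.
  17/(1−δ) ≥ 22 + 9δ/(1−δ) ⇒ δ ≥ 5/13.
State A: cooperation gives 7 each period; deviation gives 17 once then 2 forever.
  δ ≥ 10/15 = 2/3.
Both must hold, so the binding constraint is State A's: δ ≥ 2/3.

2/3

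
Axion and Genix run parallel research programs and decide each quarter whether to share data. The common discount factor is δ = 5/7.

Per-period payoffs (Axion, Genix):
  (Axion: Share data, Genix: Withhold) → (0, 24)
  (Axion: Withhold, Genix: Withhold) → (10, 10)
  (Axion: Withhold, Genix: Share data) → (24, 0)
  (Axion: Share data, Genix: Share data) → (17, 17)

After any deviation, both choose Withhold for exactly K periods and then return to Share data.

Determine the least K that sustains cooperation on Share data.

2

Need Σ_{k=1}^{K} δ^k ≥ (24−17)/(17−10) = 1.0000 at δ = 5/7.
At K = 1 the sum is 0.7143 < 1.0000; at K = 2 it is 1.2245 ≥ 1.0000.
So the minimum punishment length is K = 2.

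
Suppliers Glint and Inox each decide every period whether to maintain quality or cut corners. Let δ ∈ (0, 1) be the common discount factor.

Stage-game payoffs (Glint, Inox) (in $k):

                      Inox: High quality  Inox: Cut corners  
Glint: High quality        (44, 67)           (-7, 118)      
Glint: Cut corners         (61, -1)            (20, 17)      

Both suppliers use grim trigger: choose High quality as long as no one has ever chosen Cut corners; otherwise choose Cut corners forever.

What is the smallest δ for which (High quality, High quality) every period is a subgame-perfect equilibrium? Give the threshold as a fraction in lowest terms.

For Glint: deviation gain 61−44 = 17, per-period punishment loss 44−20 = 24. IC gives δ ≥ 17/41.
For Inox: gain 51, loss 50 per period, so δ ≥ 51/101.
The tighter constraint is Inox's, so cooperation needs δ ≥ 51/101.

51/101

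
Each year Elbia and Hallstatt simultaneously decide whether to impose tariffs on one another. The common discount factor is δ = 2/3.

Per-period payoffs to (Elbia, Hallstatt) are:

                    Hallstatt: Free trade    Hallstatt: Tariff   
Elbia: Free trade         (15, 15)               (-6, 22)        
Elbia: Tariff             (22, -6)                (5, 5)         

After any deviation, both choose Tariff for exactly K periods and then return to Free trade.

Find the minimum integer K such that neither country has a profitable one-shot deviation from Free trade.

2

IC: δ(1−δ^K)/(1−δ) ≥ (22−15)/(15−5) = 7/10.
With δ = 2/3: need 1 − δ^K ≥ 7/10·(1−2/3)/(2/3), i.e. δ^K ≤ 0.6500.
Since (2/3)^1 = 0.6667 and (2/3)^2 = 0.4444, the smallest such K is 2.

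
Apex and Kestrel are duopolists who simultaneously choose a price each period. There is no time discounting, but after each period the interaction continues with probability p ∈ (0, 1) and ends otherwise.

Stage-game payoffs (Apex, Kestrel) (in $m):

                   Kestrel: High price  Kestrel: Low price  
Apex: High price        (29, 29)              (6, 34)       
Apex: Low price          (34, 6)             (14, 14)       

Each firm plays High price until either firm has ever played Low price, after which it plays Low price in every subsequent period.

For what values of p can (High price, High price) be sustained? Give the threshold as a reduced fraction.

With no time discounting, the continuation probability p plays the role of the discount factor.
Grim-trigger IC: 29/(1−p) ≥ 34 + 14p/(1−p) ⇒ p ≥ (34−29)/(34−14) = 1/4.

1/4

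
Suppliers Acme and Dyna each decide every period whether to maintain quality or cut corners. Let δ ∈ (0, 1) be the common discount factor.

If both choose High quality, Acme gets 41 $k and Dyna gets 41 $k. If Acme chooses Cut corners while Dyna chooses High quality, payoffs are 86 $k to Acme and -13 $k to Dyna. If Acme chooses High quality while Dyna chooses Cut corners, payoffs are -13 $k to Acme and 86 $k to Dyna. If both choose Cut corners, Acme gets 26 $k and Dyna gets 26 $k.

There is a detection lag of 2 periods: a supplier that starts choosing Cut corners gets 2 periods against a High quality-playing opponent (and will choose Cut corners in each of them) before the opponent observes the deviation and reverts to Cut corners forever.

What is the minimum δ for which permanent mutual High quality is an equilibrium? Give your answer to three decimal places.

0.866

A deviator earns 86 for 2 periods, then 26 forever; cooperating earns 41 forever. Multiplying the IC by (1−δ):
41 ≥ 86(1−δ^2) + 26δ^2, so 60·δ^2 ≥ 45 and δ^2 ≥ 3/4.
δ ≥ (3/4)^(1/2) ≈ 0.866.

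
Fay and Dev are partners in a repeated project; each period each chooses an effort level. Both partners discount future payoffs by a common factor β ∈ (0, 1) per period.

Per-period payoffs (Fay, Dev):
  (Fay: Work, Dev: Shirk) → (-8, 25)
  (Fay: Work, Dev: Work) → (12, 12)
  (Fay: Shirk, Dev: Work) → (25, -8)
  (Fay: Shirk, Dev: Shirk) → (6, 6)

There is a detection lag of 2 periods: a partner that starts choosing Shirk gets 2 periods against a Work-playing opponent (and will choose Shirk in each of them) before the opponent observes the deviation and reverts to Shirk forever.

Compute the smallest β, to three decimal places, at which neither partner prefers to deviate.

0.827

A deviator earns 25 for 2 periods, then 6 forever; cooperating earns 12 forever. Multiplying the IC by (1−β):
12 ≥ 25(1−β^2) + 6β^2, so 19·β^2 ≥ 13 and β^2 ≥ 13/19.
β ≥ (13/19)^(1/2) ≈ 0.827.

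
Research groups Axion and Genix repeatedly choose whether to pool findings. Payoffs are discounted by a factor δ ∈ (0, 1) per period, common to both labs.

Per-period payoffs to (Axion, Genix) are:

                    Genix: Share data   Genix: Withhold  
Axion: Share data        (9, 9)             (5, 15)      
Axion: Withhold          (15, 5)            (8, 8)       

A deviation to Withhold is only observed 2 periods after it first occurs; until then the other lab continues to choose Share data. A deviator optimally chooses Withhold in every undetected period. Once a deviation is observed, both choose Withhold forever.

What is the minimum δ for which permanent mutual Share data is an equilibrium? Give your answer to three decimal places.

0.926

Deviating for the 2 undetected periods gains 15−9 = 6 per period over cooperation, then loses 9−8 = 1 per period forever once punishment starts.
Gain: 6(1 + δ + … + δ^1); loss: 1·δ^2/(1−δ).
No profitable deviation ⇔ 6(1−δ^2) ≤ 1·δ^2, i.e. δ^2 ≥ 6/(6+1) = 6/7.
Hence δ ≥ (6/7)^(1/2) ≈ 0.926.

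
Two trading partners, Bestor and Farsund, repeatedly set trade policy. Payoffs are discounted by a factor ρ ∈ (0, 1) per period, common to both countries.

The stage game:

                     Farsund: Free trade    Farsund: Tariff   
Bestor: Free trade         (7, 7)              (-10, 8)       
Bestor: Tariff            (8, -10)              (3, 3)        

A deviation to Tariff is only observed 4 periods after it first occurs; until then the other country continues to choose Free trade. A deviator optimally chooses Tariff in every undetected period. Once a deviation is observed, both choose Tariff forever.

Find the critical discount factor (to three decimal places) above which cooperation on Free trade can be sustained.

Deviating for the 4 undetected periods gains 8−7 = 1 per period over cooperation, then loses 7−3 = 4 per period forever once punishment starts.
Gain: 1(1 + ρ + … + ρ^3); loss: 4·ρ^4/(1−ρ).
No profitable deviation ⇔ 1(1−ρ^4) ≤ 4·ρ^4, i.e. ρ^4 ≥ 1/(1+4) = 1/5.
Hence ρ ≥ (1/5)^(1/4) ≈ 0.669.

0.669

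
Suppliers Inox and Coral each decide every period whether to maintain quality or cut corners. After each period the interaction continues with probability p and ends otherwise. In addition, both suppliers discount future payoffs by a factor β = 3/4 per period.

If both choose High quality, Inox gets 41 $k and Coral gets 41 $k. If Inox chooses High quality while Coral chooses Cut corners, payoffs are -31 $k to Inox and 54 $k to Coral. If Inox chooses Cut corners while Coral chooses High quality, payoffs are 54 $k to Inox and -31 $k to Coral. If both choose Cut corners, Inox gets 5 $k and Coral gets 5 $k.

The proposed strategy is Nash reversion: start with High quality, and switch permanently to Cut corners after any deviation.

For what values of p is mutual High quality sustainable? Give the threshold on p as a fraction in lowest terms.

Expected continuation weight on next period's payoff is β·p = 3/4·p, which plays the role of the discount factor.
Cooperation requires 3/4·p ≥ (54−41)/(54−5) = 13/49, hence p ≥ 52/147.

52/147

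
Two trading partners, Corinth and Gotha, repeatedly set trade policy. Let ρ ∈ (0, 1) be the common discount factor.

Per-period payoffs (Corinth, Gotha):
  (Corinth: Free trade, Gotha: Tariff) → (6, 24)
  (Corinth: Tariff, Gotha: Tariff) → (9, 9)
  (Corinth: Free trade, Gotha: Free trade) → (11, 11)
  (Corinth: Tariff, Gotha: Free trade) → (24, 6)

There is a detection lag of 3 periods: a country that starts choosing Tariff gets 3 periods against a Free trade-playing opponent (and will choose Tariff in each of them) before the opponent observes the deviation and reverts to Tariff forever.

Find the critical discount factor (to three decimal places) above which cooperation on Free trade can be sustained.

A deviator earns 24 for 3 periods, then 9 forever; cooperating earns 11 forever. Multiplying the IC by (1−ρ):
11 ≥ 24(1−ρ^3) + 9ρ^3, so 15·ρ^3 ≥ 13 and ρ^3 ≥ 13/15.
ρ ≥ (13/15)^(1/3) ≈ 0.953.

0.953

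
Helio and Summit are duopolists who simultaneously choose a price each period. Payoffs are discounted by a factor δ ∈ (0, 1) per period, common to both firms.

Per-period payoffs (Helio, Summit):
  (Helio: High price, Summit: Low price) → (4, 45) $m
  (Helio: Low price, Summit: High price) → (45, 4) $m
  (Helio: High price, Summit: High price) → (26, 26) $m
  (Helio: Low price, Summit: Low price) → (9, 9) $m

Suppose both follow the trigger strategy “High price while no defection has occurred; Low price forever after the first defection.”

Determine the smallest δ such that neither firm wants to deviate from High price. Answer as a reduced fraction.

19/36

Under grim trigger the critical discount factor is (T−C)/(T−P) with T = 45, C = 26, P = 9.
δ* = (45−26)/(45−9) = 19/36.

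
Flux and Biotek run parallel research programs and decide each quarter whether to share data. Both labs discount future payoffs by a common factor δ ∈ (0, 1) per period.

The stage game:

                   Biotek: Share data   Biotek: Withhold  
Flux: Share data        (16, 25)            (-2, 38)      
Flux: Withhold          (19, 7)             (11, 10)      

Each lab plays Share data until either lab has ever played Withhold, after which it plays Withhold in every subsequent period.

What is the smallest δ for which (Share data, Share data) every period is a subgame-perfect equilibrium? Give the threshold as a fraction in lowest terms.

Flux's threshold: (19−16)/(19−11) = 3/8.
Biotek's threshold: (38−25)/(38−10) = 13/28.
3/8 < 13/28, so Biotek binds and δ* = 13/28.

13/28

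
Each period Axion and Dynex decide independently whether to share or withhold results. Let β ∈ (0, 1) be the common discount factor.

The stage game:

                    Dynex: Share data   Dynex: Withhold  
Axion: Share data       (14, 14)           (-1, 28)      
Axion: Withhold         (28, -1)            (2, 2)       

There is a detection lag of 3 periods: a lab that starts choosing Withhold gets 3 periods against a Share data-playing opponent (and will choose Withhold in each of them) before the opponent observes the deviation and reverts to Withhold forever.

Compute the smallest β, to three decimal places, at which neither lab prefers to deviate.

0.814

The best deviation is to choose Withhold for all 3 undetected periods, earning 28 each, then 2 forever once detected.
Deviation value: 28(1−β^3)/(1−β) + 2β^3/(1−β); cooperation value: 14/(1−β).
IC: 14 ≥ 28(1−β^3) + 2β^3 = 28 − 26β^3.
So β^3 ≥ 14/26 = 7/13, giving β ≥ (7/13)^(1/3) ≈ 0.814.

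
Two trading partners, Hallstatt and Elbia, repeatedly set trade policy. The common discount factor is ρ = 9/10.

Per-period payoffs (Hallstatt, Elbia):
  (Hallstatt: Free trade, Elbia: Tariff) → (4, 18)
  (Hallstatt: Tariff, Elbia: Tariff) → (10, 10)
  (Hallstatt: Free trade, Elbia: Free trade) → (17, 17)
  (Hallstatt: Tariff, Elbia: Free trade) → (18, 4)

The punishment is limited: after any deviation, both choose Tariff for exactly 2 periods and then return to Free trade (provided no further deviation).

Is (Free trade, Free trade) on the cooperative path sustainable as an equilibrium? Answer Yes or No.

A one-shot deviation gives 18 now, then 10 for 2 periods, then back to 17.
Gain from deviating: (18−17) today; loss: (17−10) in each of the next 2 periods.
No-deviation condition: (17−10)(ρ+…+ρ^2) ≥ 18−17, i.e. ρ+…+ρ^2 ≥ 1/7.
At ρ = 9/10: ρ+…+ρ^2 = 1.7100 ≥ 0.1429.
So cooperation is sustainable.

Yes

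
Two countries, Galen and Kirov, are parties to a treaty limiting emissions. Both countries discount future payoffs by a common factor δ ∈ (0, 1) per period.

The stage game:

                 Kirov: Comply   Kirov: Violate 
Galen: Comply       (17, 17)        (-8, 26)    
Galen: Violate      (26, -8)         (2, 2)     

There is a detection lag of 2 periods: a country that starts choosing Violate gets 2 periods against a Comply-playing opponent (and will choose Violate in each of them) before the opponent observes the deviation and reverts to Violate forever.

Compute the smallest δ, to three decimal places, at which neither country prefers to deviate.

0.612

The best deviation is to choose Violate for all 2 undetected periods, earning 26 each, then 2 forever once detected.
Deviation value: 26(1−δ^2)/(1−δ) + 2δ^2/(1−δ); cooperation value: 17/(1−δ).
IC: 17 ≥ 26(1−δ^2) + 2δ^2 = 26 − 24δ^2.
So δ^2 ≥ 9/24 = 3/8, giving δ ≥ (3/8)^(1/2) ≈ 0.612.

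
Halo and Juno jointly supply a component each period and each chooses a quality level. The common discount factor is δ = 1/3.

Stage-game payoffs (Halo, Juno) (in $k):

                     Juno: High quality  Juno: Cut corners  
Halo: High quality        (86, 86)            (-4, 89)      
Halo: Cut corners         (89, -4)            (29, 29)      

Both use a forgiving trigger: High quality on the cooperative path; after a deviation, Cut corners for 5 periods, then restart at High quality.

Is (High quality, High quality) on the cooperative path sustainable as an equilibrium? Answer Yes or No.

Yes

A one-shot deviation gives 89 now, then 29 for 5 periods, then back to 86.
Gain from deviating: (89−86) today; loss: (86−29) in each of the next 5 periods.
No-deviation condition: (86−29)(δ+…+δ^5) ≥ 89−86, i.e. δ+…+δ^5 ≥ 1/19.
At δ = 1/3: δ+…+δ^5 = 0.4979 ≥ 0.0526.
So cooperation is sustainable.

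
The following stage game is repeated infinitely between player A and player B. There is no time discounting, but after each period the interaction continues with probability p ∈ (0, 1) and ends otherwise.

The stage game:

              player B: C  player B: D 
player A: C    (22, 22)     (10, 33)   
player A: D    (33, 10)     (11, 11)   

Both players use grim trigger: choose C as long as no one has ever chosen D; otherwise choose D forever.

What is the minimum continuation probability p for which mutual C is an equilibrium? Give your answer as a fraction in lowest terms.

1/2

With no time discounting, the continuation probability p plays the role of the discount factor.
Grim-trigger IC: 22/(1−p) ≥ 33 + 11p/(1−p) ⇒ p ≥ (33−22)/(33−11) = 1/2.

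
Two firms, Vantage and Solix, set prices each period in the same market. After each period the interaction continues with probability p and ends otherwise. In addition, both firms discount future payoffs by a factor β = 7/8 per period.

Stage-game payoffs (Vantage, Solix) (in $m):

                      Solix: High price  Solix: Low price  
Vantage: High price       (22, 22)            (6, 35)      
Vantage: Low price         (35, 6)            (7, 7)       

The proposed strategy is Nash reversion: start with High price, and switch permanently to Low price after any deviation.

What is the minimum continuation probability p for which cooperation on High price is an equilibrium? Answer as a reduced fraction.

26/49

With continuation probability p and discount β, the effective per-period discount factor is βp.
Grim-trigger IC: βp ≥ (35−22)/(35−7) = 13/28.
So p ≥ (13/28)/(7/8) = 26/49.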